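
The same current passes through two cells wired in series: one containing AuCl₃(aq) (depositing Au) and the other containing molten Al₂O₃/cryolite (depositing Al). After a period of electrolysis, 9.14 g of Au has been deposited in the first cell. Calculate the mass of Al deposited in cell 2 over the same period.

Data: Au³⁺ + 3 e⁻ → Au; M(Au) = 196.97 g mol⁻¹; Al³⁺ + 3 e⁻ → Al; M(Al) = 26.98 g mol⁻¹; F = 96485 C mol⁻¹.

1.25 g

n(Au) = 9.14 / 196.97 = 0.04640 mol.
Since Au³⁺ + 3 e⁻ → Au, n(e⁻) passed = 3 × 0.04640 = 0.1392 mol.
Cells in series carry the same charge, so the same 0.1392 mol of electrons passes through cell 2.
Al³⁺ + 3 e⁻ → Al, so n(Al) = 0.1392 / 3 = 0.04640 mol.
m(Al) = 0.04640 × 26.98 = 1.25 g.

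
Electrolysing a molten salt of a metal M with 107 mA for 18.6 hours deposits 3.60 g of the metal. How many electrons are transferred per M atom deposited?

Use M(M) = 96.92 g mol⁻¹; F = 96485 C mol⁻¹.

Q = I·t = 0.1070 A × 66960 s = 7165 C, so n(e⁻) = 7165/96485 = 0.07426 mol.
n(M) deposited = 3.60 / 96.92 = 0.03714 mol.
Electrons per atom = n(e⁻)/n(M) = 0.07426 / 0.03714 = 2.00 ≈ 2, so the ion is M²⁺.

2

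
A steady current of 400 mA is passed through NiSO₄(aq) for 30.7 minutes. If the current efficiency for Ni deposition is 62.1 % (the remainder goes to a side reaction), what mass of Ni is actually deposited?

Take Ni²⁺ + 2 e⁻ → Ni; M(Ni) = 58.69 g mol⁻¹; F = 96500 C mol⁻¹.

Q = I·t = 0.4000 × 1842.0 = 736.8 C.
n(e⁻) = 736.8/96500 = 0.007635 mol; theoretically n(Ni) = 0.007635/2 = 0.003818 mol, m_theo = 0.2241 g.
At 62.1 % efficiency, m_actual = 0.621 × 0.2241 = 0.139 g.

0.139 g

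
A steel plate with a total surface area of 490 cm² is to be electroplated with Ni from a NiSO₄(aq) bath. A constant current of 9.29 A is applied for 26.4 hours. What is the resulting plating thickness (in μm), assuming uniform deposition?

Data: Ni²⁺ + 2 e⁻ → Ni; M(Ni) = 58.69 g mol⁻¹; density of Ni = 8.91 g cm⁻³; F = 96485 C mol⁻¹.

Q = I·t = 9.290 × 95040 = 882900 C; n(e⁻) = 9.151 mol.
n(Ni) = n(e⁻)/2 = 4.575 mol, so m = 4.575 × 58.69 = 268.5 g.
Volume = m/ρ = 268.5 / 8.91 = 30.14 cm³.
Thickness = V/A = 30.14 / 490 = 0.0615 cm = 615 μm.

615 μm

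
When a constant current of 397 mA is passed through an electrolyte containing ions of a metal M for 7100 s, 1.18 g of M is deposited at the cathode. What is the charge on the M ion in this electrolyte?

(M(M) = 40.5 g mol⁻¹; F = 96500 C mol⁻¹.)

+1

Q = I·t = 0.3970 A × 7100.0 s = 2819 C, so n(e⁻) = 2819/96500 = 0.02921 mol.
n(M) deposited = 1.18 / 40.5 = 0.02914 mol.
Electrons per atom = n(e⁻)/n(M) = 0.02921 / 0.02914 = 1.00 ≈ 1, so the ion is M⁺.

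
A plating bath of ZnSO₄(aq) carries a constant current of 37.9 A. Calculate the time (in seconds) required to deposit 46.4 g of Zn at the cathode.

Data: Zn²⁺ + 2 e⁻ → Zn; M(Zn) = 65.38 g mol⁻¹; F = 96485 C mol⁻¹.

n(Zn) = m/M = 46.4 / 65.38 = 0.7097 mol.
Each Zn atom requires 2 electrons, so n(e⁻) = 2 × 0.7097 = 1.419 mol.
Q = n(e⁻)·F = 1.419 × 96485 = 137000 C.
t = Q/I = 137000 / 37.90 A = 3613 s.

3610 s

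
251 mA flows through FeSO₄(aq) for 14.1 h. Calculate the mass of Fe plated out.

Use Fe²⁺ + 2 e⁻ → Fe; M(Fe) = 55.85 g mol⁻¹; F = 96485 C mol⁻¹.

Q = I·t = 0.2510 A × 50760 s = 12740 C.
n(e⁻) = Q/F = 12740 / 96485 = 0.1320 mol.
Fe²⁺ + 2 e⁻ → Fe, so n(Fe) = n(e⁻)/2 = 0.06602 mol.
m = n·M = 0.06602 × 55.85 = 3.69 g.

3.69 g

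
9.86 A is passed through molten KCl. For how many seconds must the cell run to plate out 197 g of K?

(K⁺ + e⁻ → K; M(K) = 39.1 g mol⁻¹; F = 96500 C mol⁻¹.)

49300 s

n(K) = m/M = 197 / 39.1 = 5.038 mol.
Each K atom requires 1 electron, so n(e⁻) = 1 × 5.038 = 5.038 mol.
Q = n(e⁻)·F = 5.038 × 96500 = 486200 C.
t = Q/I = 486200 / 9.860 A = 49310 s.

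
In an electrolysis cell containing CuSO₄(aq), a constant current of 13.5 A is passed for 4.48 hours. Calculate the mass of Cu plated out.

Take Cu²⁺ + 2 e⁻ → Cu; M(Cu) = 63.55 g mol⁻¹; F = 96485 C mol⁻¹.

71.7 g

Q = I·t = 13.50 A × 16128 s = 217700 C.
n(e⁻) = Q/F = 217700 / 96485 = 2.257 mol.
Cu²⁺ + 2 e⁻ → Cu, so n(Cu) = n(e⁻)/2 = 1.128 mol.
m = n·M = 1.128 × 63.55 = 71.7 g.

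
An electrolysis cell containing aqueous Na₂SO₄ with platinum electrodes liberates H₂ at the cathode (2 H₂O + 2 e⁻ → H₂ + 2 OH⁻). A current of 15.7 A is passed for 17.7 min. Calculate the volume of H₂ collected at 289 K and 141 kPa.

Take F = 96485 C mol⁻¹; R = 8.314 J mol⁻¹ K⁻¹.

1.47 L

Q = I·t = 15.70 A × 1062.0 s = 16670 C.
n(e⁻) = Q/F = 16670 / 96485 = 0.1728 mol.
2 electrons are transferred per H₂ molecule, so n(H₂) = 0.1728 / 2 = 0.08640 mol.
V = nRT/P = (0.08640 × 8.314 × 289) / (141 × 10³ Pa) = 0.00147 m³ = 1.47 L.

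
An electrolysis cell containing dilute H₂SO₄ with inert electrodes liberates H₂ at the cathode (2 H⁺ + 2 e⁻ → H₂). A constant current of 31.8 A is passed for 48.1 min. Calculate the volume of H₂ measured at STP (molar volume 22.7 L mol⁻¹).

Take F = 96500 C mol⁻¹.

Q = I·t = 31.80 A × 2886.0 s = 91770 C.
n(e⁻) = Q/F = 91770 / 96500 = 0.9510 mol.
2 electrons are transferred per H₂ molecule, so n(H₂) = 0.9510 / 2 = 0.4755 mol.
V = n × V_m = 0.4755 × 22.7 = 10.8 L.

10.8 L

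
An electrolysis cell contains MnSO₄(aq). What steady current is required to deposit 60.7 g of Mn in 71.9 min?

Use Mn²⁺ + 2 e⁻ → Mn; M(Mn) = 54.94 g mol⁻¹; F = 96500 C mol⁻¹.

n(Mn) = 60.7 / 54.94 = 1.105 mol.
n(e⁻) = 2 × 1.105 = 2.210 mol.
Q = n(e⁻)·F = 2.210 × 96500 = 213200 C.
I = Q/t = 213200 / 4314.0 s = 49.4 A.

49.4 A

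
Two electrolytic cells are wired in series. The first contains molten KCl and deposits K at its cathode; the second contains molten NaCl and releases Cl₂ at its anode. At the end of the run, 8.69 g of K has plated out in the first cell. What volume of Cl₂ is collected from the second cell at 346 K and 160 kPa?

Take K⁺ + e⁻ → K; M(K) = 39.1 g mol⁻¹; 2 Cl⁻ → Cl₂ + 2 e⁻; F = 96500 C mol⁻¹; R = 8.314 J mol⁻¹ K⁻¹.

2.00 L

n(K) = 8.69 / 39.1 = 0.2223 mol, so n(e⁻) = 1 × 0.2223 = 0.2223 mol.
The cells are in series, so the same 0.2223 mol of electrons passes through the second cell.
2 Cl⁻ → Cl₂ + 2 e⁻ — 2 mol e⁻ per mol Cl₂, so n(Cl₂) = 0.2223/2 = 0.1111 mol.
V = nRT/P = (0.1111 × 8.314 × 346) / (160 × 10³) = 0.00200 m³ = 2.00 L.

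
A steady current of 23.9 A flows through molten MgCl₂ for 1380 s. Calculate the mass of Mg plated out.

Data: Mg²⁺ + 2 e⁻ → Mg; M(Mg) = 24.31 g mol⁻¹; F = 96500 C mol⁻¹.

4.15 g

Q = I·t = 23.90 A × 1380.0 s = 32980 C.
n(e⁻) = Q/F = 32980 / 96500 = 0.3418 mol.
Mg²⁺ + 2 e⁻ → Mg, so n(Mg) = n(e⁻)/2 = 0.1709 mol.
m = n·M = 0.1709 × 24.31 = 4.15 g.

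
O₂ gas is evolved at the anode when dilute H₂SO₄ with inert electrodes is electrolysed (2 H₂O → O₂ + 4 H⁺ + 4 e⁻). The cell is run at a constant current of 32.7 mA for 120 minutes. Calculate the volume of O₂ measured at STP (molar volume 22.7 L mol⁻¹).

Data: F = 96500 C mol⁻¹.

0.0138 L

Q = I·t = 0.03270 A × 7200.0 s = 235.4 C.
n(e⁻) = Q/F = 235.4 / 96500 = 0.002440 mol.
4 electrons are transferred per O₂ molecule, so n(O₂) = 0.002440 / 4 = 0.0006099 mol.
V = n × V_m = 0.0006099 × 22.7 = 0.0138 L.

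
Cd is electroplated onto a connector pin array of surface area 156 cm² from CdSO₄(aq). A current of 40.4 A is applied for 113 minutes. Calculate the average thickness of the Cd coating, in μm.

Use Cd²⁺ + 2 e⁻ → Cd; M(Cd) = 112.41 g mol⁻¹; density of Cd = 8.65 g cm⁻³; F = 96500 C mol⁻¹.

1180 μm

Q = I·t = 40.40 × 6780.0 = 273900 C; n(e⁻) = 2.838 mol.
n(Cd) = n(e⁻)/2 = 1.419 mol, so m = 1.419 × 112.41 = 159.5 g.
Volume = m/ρ = 159.5 / 8.65 = 18.44 cm³.
Thickness = V/A = 18.44 / 156 = 0.118 cm = 1180 μm.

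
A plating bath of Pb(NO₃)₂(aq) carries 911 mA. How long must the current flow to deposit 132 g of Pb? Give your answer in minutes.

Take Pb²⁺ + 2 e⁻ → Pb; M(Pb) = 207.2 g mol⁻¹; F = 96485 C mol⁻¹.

2250 min

n(Pb) = m/M = 132 / 207.2 = 0.6371 mol.
Each Pb atom requires 2 electrons, so n(e⁻) = 2 × 0.6371 = 1.274 mol.
Q = n(e⁻)·F = 1.274 × 96485 = 122900 C.
t = Q/I = 122900 / 0.9110 A = 134900 s = 2250 min.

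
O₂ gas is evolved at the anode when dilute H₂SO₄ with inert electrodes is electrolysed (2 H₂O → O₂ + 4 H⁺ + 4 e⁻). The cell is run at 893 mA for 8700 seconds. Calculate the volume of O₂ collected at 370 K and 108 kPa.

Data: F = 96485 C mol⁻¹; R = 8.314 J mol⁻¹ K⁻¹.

0.573 L

Q = I·t = 0.8930 A × 8700.0 s = 7769 C.
n(e⁻) = Q/F = 7769 / 96485 = 0.08052 mol.
4 electrons are transferred per O₂ molecule, so n(O₂) = 0.08052 / 4 = 0.02013 mol.
V = nRT/P = (0.02013 × 8.314 × 370) / (108 × 10³ Pa) = 5.73 × 10⁻⁴ m³ = 0.573 L.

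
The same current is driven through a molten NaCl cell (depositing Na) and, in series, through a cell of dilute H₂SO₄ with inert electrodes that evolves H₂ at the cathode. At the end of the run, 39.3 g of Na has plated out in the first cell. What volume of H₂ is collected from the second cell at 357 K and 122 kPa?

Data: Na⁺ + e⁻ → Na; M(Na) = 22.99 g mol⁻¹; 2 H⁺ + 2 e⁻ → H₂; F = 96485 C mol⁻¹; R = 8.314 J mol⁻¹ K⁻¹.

n(Na) = 39.3 / 22.99 = 1.709 mol, so n(e⁻) = 1 × 1.709 = 1.709 mol.
The cells are in series, so the same 1.709 mol of electrons passes through the second cell.
2 H⁺ + 2 e⁻ → H₂ — 2 mol e⁻ per mol H₂, so n(H₂) = 1.709/2 = 0.8547 mol.
V = nRT/P = (0.8547 × 8.314 × 357) / (122 × 10³) = 0.0208 m³ = 20.8 L.

20.8 L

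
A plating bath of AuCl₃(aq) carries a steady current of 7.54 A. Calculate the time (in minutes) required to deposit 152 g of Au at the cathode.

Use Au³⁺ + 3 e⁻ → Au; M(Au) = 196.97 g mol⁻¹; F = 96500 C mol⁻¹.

n(Au) = m/M = 152 / 196.97 = 0.7717 mol.
Each Au atom requires 3 electrons, so n(e⁻) = 3 × 0.7717 = 2.315 mol.
Q = n(e⁻)·F = 2.315 × 96500 = 223400 C.
t = Q/I = 223400 / 7.540 A = 29630 s = 494 min.

494 min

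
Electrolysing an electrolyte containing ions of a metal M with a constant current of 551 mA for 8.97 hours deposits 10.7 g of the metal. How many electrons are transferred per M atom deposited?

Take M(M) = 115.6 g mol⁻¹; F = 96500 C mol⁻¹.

Q = I·t = 0.5510 A × 32292 s = 17790 C, so n(e⁻) = 17790/96500 = 0.1844 mol.
n(M) deposited = 10.7 / 115.6 = 0.09256 mol.
Electrons per atom = n(e⁻)/n(M) = 0.1844 / 0.09256 = 1.99 ≈ 2, so the ion is M²⁺.

2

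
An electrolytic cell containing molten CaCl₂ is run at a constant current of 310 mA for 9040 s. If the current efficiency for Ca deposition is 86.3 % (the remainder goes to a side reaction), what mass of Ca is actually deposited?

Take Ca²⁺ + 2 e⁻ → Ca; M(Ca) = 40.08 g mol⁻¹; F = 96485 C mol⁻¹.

0.502 g

Q = I·t = 0.3100 × 9040.0 = 2802 C.
n(e⁻) = 2802/96485 = 0.02904 mol; theoretically n(Ca) = 0.02904/2 = 0.01452 mol, m_theo = 0.5821 g.
At 86.3 % efficiency, m_actual = 0.863 × 0.5821 = 0.502 g.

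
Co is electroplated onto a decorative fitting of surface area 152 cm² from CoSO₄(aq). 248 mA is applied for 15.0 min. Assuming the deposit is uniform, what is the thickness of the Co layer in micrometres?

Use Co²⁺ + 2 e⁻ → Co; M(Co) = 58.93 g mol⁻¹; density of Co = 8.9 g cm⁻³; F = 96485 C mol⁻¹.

0.504 μm

Q = I·t = 0.2480 × 900.00 = 223.2 C; n(e⁻) = 0.002313 mol.
n(Co) = n(e⁻)/2 = 0.001157 mol, so m = 0.001157 × 58.93 = 0.06816 g.
Volume = m/ρ = 0.06816 / 8.9 = 0.007659 cm³.
Thickness = V/A = 0.007659 / 152 = 5.04 × 10⁻⁵ cm = 0.504 μm.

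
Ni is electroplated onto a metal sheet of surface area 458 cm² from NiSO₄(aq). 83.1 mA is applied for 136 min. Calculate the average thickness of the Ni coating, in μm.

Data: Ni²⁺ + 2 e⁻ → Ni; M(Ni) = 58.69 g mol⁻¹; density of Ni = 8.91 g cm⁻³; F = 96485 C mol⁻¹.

0.505 μm

Q = I·t = 0.08310 × 8160.0 = 678.1 C; n(e⁻) = 0.007028 mol.
n(Ni) = n(e⁻)/2 = 0.003514 mol, so m = 0.003514 × 58.69 = 0.2062 g.
Volume = m/ρ = 0.2062 / 8.91 = 0.02315 cm³.
Thickness = V/A = 0.02315 / 458 = 5.05 × 10⁻⁵ cm = 0.505 μm.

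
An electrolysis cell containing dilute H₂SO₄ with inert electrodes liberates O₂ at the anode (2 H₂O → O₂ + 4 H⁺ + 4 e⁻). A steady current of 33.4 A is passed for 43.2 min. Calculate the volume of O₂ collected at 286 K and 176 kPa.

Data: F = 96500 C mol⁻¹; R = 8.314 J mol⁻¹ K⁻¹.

Q = I·t = 33.40 A × 2592.0 s = 86570 C.
n(e⁻) = Q/F = 86570 / 96500 = 0.8971 mol.
4 electrons are transferred per O₂ molecule, so n(O₂) = 0.8971 / 4 = 0.2243 mol.
V = nRT/P = (0.2243 × 8.314 × 286) / (176 × 10³ Pa) = 0.00303 m³ = 3.03 L.

3.03 L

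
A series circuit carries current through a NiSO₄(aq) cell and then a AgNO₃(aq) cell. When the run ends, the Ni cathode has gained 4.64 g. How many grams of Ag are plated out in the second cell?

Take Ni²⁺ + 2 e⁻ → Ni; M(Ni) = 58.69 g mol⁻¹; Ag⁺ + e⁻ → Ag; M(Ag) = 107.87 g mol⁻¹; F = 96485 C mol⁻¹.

17.1 g

n(Ni) = 4.64 / 58.69 = 0.07906 mol.
Since Ni²⁺ + 2 e⁻ → Ni, n(e⁻) passed = 2 × 0.07906 = 0.1581 mol.
Cells in series carry the same charge, so the same 0.1581 mol of electrons passes through cell 2.
Ag⁺ + e⁻ → Ag, so n(Ag) = 0.1581 / 1 = 0.1581 mol.
m(Ag) = 0.1581 × 107.87 = 17.1 g.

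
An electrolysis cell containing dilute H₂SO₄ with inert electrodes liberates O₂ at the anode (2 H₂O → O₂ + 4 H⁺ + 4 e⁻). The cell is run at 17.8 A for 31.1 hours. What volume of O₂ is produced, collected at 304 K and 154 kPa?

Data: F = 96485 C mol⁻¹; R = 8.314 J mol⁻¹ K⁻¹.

84.7 L

Q = I·t = 17.80 A × 111960 s = 1993000 C.
n(e⁻) = Q/F = 1993000 / 96485 = 20.65 mol.
4 electrons are transferred per O₂ molecule, so n(O₂) = 20.65 / 4 = 5.164 mol.
V = nRT/P = (5.164 × 8.314 × 304) / (154 × 10³ Pa) = 0.0847 m³ = 84.7 L.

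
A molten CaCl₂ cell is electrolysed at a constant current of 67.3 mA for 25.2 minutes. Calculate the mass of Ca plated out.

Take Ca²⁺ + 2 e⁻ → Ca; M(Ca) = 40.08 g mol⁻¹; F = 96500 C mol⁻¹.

0.0211 g

Q = I·t = 0.06730 A × 1512.0 s = 101.8 C.
n(e⁻) = Q/F = 101.8 / 96500 = 0.001054 mol.
Ca²⁺ + 2 e⁻ → Ca, so n(Ca) = n(e⁻)/2 = 0.0005272 mol.
m = n·M = 0.0005272 × 40.08 = 0.0211 g.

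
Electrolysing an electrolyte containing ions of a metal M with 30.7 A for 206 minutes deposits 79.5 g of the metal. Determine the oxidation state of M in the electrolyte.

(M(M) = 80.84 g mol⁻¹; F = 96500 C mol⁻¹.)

+4

Q = I·t = 30.70 A × 12360 s = 379500 C, so n(e⁻) = 379500/96500 = 3.932 mol.
n(M) deposited = 79.5 / 80.84 = 0.9834 mol.
Electrons per atom = n(e⁻)/n(M) = 3.932 / 0.9834 = 4.00 ≈ 4, so the ion is M⁴⁺.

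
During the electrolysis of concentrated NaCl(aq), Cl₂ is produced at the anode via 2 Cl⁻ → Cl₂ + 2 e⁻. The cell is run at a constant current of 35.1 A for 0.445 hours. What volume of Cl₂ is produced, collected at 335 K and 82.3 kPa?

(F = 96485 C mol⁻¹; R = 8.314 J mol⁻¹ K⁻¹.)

Q = I·t = 35.10 A × 1602.0 s = 56230 C.
n(e⁻) = Q/F = 56230 / 96485 = 0.5828 mol.
2 electrons are transferred per Cl₂ molecule, so n(Cl₂) = 0.5828 / 2 = 0.2914 mol.
V = nRT/P = (0.2914 × 8.314 × 335) / (82.3 × 10³ Pa) = 0.00986 m³ = 9.86 L.

9.86 L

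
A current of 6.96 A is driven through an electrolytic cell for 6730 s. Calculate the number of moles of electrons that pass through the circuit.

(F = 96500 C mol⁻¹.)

Q = I·t = 6.960 A × 6730.0 s = 46840 C.
n(e⁻) = Q/F = 46840 / 96500 = 0.485 mol.

0.485 mol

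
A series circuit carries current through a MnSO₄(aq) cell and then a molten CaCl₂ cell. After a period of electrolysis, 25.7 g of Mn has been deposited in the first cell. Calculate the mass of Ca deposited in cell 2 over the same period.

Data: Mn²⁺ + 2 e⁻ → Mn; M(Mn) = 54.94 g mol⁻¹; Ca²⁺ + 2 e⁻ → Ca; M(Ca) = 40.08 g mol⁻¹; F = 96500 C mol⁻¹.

n(Mn) = 25.7 / 54.94 = 0.4678 mol.
Since Mn²⁺ + 2 e⁻ → Mn, n(e⁻) passed = 2 × 0.4678 = 0.9356 mol.
Cells in series carry the same charge, so the same 0.9356 mol of electrons passes through cell 2.
Ca²⁺ + 2 e⁻ → Ca, so n(Ca) = 0.9356 / 2 = 0.4678 mol.
m(Ca) = 0.4678 × 40.08 = 18.7 g.

18.7 g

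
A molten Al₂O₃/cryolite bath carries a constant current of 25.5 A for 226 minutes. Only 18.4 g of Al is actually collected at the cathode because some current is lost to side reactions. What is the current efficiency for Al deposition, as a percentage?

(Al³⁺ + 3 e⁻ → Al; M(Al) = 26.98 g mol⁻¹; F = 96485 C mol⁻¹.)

Q = I·t = 25.50 × 13560 = 345800 C; n(e⁻) = 345800/96485 = 3.584 mol.
Theoretical n(Al) = n(e⁻)/3 = 1.195 mol, i.e. m_theo = 1.195 × 26.98 = 32.23 g.
Efficiency = m_actual / m_theo = 18.4 / 32.23 = 57.1 %.

57.1 %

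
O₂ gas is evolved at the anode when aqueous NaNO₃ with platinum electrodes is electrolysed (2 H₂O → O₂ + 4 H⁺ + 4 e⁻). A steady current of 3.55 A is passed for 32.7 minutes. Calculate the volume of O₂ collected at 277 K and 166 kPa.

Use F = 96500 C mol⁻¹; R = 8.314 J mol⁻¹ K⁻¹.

0.250 L

Q = I·t = 3.550 A × 1962.0 s = 6965 C.
n(e⁻) = Q/F = 6965 / 96500 = 0.07218 mol.
4 electrons are transferred per O₂ molecule, so n(O₂) = 0.07218 / 4 = 0.01804 mol.
V = nRT/P = (0.01804 × 8.314 × 277) / (166 × 10³ Pa) = 2.50 × 10⁻⁴ m³ = 0.250 L.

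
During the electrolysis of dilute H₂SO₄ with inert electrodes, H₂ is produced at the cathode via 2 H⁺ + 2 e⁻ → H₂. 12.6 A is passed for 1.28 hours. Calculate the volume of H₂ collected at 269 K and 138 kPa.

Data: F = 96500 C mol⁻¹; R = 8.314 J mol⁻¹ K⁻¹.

Q = I·t = 12.60 A × 4608.0 s = 58060 C.
n(e⁻) = Q/F = 58060 / 96500 = 0.6017 mol.
2 electrons are transferred per H₂ molecule, so n(H₂) = 0.6017 / 2 = 0.3008 mol.
V = nRT/P = (0.3008 × 8.314 × 269) / (138 × 10³ Pa) = 0.00488 m³ = 4.88 L.

4.88 L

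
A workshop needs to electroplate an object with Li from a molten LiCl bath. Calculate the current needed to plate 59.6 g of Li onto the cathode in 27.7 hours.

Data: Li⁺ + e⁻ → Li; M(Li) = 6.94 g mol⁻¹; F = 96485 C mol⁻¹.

n(Li) = 59.6 / 6.94 = 8.588 mol.
n(e⁻) = 1 × 8.588 = 8.588 mol.
Q = n(e⁻)·F = 8.588 × 96485 = 828600 C.
I = Q/t = 828600 / 99720 s = 8.31 A.

8.31 A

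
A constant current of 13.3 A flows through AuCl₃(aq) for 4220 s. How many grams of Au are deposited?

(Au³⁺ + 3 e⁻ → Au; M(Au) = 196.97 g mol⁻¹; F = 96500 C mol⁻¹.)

Q = I·t = 13.30 A × 4220.0 s = 56130 C.
n(e⁻) = Q/F = 56130 / 96500 = 0.5816 mol.
Au³⁺ + 3 e⁻ → Au, so n(Au) = n(e⁻)/3 = 0.1939 mol.
m = n·M = 0.1939 × 196.97 = 38.2 g.

38.2 g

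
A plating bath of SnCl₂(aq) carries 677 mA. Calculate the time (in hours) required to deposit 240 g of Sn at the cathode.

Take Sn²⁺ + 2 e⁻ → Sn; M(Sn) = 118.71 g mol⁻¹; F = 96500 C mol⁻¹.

n(Sn) = m/M = 240 / 118.71 = 2.022 mol.
Each Sn atom requires 2 electrons, so n(e⁻) = 2 × 2.022 = 4.043 mol.
Q = n(e⁻)·F = 4.043 × 96500 = 390200 C.
t = Q/I = 390200 / 0.6770 A = 576400 s = 160 h.

160 h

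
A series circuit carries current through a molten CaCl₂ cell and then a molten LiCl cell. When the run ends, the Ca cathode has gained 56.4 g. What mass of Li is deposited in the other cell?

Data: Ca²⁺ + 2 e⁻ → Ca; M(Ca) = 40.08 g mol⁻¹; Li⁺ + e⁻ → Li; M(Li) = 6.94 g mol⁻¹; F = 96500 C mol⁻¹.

19.5 g

n(Ca) = 56.4 / 40.08 = 1.407 mol.
Since Ca²⁺ + 2 e⁻ → Ca, n(e⁻) passed = 2 × 1.407 = 2.814 mol.
Cells in series carry the same charge, so the same 2.814 mol of electrons passes through cell 2.
Li⁺ + e⁻ → Li, so n(Li) = 2.814 / 1 = 2.814 mol.
m(Li) = 2.814 × 6.94 = 19.5 g.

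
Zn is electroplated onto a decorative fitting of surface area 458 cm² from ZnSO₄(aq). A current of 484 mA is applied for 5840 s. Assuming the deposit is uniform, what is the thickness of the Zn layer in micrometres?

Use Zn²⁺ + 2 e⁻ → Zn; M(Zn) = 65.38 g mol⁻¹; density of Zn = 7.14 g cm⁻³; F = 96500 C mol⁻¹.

2.93 μm

Q = I·t = 0.4840 × 5840.0 = 2827 C; n(e⁻) = 0.02929 mol.
n(Zn) = n(e⁻)/2 = 0.01465 mol, so m = 0.01465 × 65.38 = 0.9575 g.
Volume = m/ρ = 0.9575 / 7.14 = 0.1341 cm³.
Thickness = V/A = 0.1341 / 458 = 2.93 × 10⁻⁴ cm = 2.93 μm.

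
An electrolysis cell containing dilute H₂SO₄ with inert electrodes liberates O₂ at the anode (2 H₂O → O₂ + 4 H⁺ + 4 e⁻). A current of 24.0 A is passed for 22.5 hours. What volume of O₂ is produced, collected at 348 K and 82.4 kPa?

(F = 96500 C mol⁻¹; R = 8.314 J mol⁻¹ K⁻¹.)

177 L

Q = I·t = 24.00 A × 81000 s = 1944000 C.
n(e⁻) = Q/F = 1944000 / 96500 = 20.15 mol.
4 electrons are transferred per O₂ molecule, so n(O₂) = 20.15 / 4 = 5.036 mol.
V = nRT/P = (5.036 × 8.314 × 348) / (82.4 × 10³ Pa) = 0.177 m³ = 177 L.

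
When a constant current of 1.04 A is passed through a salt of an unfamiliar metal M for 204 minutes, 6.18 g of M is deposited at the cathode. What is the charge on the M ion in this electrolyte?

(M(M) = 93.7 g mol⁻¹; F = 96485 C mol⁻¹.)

Q = I·t = 1.040 A × 12240 s = 12730 C, so n(e⁻) = 12730/96485 = 0.1319 mol.
n(M) deposited = 6.18 / 93.7 = 0.06596 mol.
Electrons per atom = n(e⁻)/n(M) = 0.1319 / 0.06596 = 2.00 ≈ 2, so the ion is M²⁺.

+2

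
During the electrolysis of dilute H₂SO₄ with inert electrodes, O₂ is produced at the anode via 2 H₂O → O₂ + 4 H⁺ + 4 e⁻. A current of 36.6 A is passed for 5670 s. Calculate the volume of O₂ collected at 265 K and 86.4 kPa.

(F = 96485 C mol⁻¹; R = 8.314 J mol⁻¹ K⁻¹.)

Q = I·t = 36.60 A × 5670.0 s = 207500 C.
n(e⁻) = Q/F = 207500 / 96485 = 2.151 mol.
4 electrons are transferred per O₂ molecule, so n(O₂) = 2.151 / 4 = 0.5377 mol.
V = nRT/P = (0.5377 × 8.314 × 265) / (86.4 × 10³ Pa) = 0.0137 m³ = 13.7 L.

13.7 L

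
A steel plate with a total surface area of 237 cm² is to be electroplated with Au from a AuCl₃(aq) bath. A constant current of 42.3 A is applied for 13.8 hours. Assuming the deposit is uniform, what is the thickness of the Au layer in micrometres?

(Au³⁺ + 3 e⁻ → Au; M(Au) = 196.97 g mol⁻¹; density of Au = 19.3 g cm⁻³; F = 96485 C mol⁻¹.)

Q = I·t = 42.30 × 49680 = 2101000 C; n(e⁻) = 21.78 mol.
n(Au) = n(e⁻)/3 = 7.260 mol, so m = 7.260 × 196.97 = 1430 g.
Volume = m/ρ = 1430 / 19.3 = 74.09 cm³.
Thickness = V/A = 74.09 / 237 = 0.313 cm = 3130 μm.

3130 μm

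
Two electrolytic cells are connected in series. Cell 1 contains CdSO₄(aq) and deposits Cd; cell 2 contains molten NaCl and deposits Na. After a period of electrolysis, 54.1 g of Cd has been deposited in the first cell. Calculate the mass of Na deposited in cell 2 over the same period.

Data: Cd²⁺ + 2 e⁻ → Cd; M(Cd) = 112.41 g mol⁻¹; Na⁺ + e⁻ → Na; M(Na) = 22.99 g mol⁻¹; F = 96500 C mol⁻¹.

n(Cd) = 54.1 / 112.41 = 0.4813 mol.
Since Cd²⁺ + 2 e⁻ → Cd, n(e⁻) passed = 2 × 0.4813 = 0.9625 mol.
Cells in series carry the same charge, so the same 0.9625 mol of electrons passes through cell 2.
Na⁺ + e⁻ → Na, so n(Na) = 0.9625 / 1 = 0.9625 mol.
m(Na) = 0.9625 × 22.99 = 22.1 g.

22.1 g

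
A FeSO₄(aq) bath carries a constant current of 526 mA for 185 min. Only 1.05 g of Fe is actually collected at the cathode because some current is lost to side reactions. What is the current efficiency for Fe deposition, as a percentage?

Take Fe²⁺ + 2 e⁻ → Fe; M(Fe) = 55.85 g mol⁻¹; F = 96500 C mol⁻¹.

Q = I·t = 0.5260 × 11100 = 5839 C; n(e⁻) = 5839/96500 = 0.06050 mol.
Theoretical n(Fe) = n(e⁻)/2 = 0.03025 mol, i.e. m_theo = 0.03025 × 55.85 = 1.690 g.
Efficiency = m_actual / m_theo = 1.05 / 1.690 = 62.1 %.

62.1 %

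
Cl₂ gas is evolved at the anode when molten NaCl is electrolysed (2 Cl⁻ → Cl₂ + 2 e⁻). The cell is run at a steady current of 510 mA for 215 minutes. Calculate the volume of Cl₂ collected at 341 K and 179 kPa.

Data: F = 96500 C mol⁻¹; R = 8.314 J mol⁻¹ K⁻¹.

Q = I·t = 0.5100 A × 12900 s = 6579 C.
n(e⁻) = Q/F = 6579 / 96500 = 0.06818 mol.
2 electrons are transferred per Cl₂ molecule, so n(Cl₂) = 0.06818 / 2 = 0.03409 mol.
V = nRT/P = (0.03409 × 8.314 × 341) / (179 × 10³ Pa) = 5.40 × 10⁻⁴ m³ = 0.540 L.

0.540 L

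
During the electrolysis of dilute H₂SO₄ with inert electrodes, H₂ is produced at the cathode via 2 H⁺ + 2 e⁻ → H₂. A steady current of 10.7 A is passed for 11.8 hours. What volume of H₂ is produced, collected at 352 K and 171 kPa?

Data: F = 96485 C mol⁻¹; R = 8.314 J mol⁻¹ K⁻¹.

40.3 L

Q = I·t = 10.70 A × 42480 s = 454500 C.
n(e⁻) = Q/F = 454500 / 96485 = 4.711 mol.
2 electrons are transferred per H₂ molecule, so n(H₂) = 4.711 / 2 = 2.355 mol.
V = nRT/P = (2.355 × 8.314 × 352) / (171 × 10³ Pa) = 0.0403 m³ = 40.3 L.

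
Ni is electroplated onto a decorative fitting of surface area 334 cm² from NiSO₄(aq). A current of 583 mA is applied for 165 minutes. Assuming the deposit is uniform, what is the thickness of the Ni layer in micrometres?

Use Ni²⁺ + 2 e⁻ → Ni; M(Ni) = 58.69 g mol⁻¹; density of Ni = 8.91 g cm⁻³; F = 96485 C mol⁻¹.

Q = I·t = 0.5830 × 9900.0 = 5772 C; n(e⁻) = 0.05982 mol.
n(Ni) = n(e⁻)/2 = 0.02991 mol, so m = 0.02991 × 58.69 = 1.755 g.
Volume = m/ρ = 1.755 / 8.91 = 0.1970 cm³.
Thickness = V/A = 0.1970 / 334 = 5.90 × 10⁻⁴ cm = 5.90 μm.

5.90 μm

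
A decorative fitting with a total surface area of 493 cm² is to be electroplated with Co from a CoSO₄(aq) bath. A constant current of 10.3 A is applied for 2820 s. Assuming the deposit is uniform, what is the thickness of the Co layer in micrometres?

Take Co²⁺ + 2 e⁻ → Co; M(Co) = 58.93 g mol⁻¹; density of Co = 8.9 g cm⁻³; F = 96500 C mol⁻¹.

Q = I·t = 10.30 × 2820.0 = 29050 C; n(e⁻) = 0.3010 mol.
n(Co) = n(e⁻)/2 = 0.1505 mol, so m = 0.1505 × 58.93 = 8.869 g.
Volume = m/ρ = 8.869 / 8.9 = 0.9965 cm³.
Thickness = V/A = 0.9965 / 493 = 0.00202 cm = 20.2 μm.

20.2 μm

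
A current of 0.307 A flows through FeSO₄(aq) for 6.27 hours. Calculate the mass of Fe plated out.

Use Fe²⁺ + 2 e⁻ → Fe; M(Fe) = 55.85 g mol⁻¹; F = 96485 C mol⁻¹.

Q = I·t = 0.3070 A × 22572 s = 6930 C.
n(e⁻) = Q/F = 6930 / 96485 = 0.07182 mol.
Fe²⁺ + 2 e⁻ → Fe, so n(Fe) = n(e⁻)/2 = 0.03591 mol.
m = n·M = 0.03591 × 55.85 = 2.01 g.

2.01 g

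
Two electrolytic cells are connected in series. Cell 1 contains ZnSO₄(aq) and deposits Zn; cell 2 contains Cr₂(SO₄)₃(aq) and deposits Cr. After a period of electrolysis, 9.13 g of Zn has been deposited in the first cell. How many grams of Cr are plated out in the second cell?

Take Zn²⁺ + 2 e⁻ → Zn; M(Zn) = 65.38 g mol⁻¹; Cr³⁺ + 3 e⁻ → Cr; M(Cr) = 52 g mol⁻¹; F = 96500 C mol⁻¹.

n(Zn) = 9.13 / 65.38 = 0.1396 mol.
Since Zn²⁺ + 2 e⁻ → Zn, n(e⁻) passed = 2 × 0.1396 = 0.2793 mol.
Cells in series carry the same charge, so the same 0.2793 mol of electrons passes through cell 2.
Cr³⁺ + 3 e⁻ → Cr, so n(Cr) = 0.2793 / 3 = 0.09310 mol.
m(Cr) = 0.09310 × 52 = 4.84 g.

4.84 g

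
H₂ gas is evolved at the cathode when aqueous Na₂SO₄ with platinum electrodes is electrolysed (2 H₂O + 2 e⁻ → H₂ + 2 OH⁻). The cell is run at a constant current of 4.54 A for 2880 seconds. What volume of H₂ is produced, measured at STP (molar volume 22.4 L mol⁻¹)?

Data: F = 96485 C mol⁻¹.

1.52 L

Q = I·t = 4.540 A × 2880.0 s = 13080 C.
n(e⁻) = Q/F = 13080 / 96485 = 0.1355 mol.
2 electrons are transferred per H₂ molecule, so n(H₂) = 0.1355 / 2 = 0.06776 mol.
V = n × V_m = 0.06776 × 22.4 = 1.52 L.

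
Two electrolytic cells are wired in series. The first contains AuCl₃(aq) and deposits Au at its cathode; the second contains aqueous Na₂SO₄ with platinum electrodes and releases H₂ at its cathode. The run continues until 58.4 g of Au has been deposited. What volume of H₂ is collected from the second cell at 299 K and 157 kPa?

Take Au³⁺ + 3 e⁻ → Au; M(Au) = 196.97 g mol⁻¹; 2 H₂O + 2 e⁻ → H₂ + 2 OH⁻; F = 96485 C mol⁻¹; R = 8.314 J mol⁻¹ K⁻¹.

n(Au) = 58.4 / 196.97 = 0.2965 mol, so n(e⁻) = 3 × 0.2965 = 0.8895 mol.
The cells are in series, so the same 0.8895 mol of electrons passes through the second cell.
2 H₂O + 2 e⁻ → H₂ + 2 OH⁻ — 2 mol e⁻ per mol H₂, so n(H₂) = 0.8895/2 = 0.4447 mol.
V = nRT/P = (0.4447 × 8.314 × 299) / (157 × 10³) = 0.00704 m³ = 7.04 L.

7.04 L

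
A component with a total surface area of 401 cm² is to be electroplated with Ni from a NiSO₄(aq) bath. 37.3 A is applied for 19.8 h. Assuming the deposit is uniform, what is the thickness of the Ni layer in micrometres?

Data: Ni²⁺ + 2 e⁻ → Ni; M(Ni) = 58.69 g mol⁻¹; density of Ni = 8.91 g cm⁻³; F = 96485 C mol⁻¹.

Q = I·t = 37.30 × 71280 = 2659000 C; n(e⁻) = 27.56 mol.
n(Ni) = n(e⁻)/2 = 13.78 mol, so m = 13.78 × 58.69 = 808.6 g.
Volume = m/ρ = 808.6 / 8.91 = 90.76 cm³.
Thickness = V/A = 90.76 / 401 = 0.226 cm = 2260 μm.

2260 μm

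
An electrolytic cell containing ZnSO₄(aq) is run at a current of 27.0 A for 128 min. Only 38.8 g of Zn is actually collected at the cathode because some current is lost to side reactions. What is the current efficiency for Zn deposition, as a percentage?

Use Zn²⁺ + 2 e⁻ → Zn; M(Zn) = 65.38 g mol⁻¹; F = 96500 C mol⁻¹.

Q = I·t = 27.00 × 7680.0 = 207400 C; n(e⁻) = 207400/96500 = 2.149 mol.
Theoretical n(Zn) = n(e⁻)/2 = 1.074 mol, i.e. m_theo = 1.074 × 65.38 = 70.24 g.
Efficiency = m_actual / m_theo = 38.8 / 70.24 = 55.2 %.

55.2 %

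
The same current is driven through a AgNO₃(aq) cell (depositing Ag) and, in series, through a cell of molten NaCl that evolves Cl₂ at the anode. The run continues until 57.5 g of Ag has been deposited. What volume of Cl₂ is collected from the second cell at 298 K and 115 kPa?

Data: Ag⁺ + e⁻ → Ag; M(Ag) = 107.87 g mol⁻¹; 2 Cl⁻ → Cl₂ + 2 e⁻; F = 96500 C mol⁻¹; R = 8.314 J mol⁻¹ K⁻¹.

5.74 L

n(Ag) = 57.5 / 107.87 = 0.5330 mol, so n(e⁻) = 1 × 0.5330 = 0.5330 mol.
The cells are in series, so the same 0.5330 mol of electrons passes through the second cell.
2 Cl⁻ → Cl₂ + 2 e⁻ — 2 mol e⁻ per mol Cl₂, so n(Cl₂) = 0.5330/2 = 0.2665 mol.
V = nRT/P = (0.2665 × 8.314 × 298) / (115 × 10³) = 0.00574 m³ = 5.74 L.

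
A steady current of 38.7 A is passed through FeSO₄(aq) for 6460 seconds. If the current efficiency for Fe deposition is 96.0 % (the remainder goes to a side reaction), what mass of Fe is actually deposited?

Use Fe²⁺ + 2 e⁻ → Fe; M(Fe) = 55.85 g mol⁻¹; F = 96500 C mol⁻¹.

Q = I·t = 38.70 × 6460.0 = 250000 C.
n(e⁻) = 250000/96500 = 2.591 mol; theoretically n(Fe) = 2.591/2 = 1.295 mol, m_theo = 72.35 g.
At 96.0 % efficiency, m_actual = 0.960 × 72.35 = 69.5 g.

69.5 g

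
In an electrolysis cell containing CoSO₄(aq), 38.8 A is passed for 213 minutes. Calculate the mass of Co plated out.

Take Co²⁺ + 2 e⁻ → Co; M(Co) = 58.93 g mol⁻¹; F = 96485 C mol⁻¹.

Q = I·t = 38.80 A × 12780 s = 495900 C.
n(e⁻) = Q/F = 495900 / 96485 = 5.139 mol.
Co²⁺ + 2 e⁻ → Co, so n(Co) = n(e⁻)/2 = 2.570 mol.
m = n·M = 2.570 × 58.93 = 151 g.

151 g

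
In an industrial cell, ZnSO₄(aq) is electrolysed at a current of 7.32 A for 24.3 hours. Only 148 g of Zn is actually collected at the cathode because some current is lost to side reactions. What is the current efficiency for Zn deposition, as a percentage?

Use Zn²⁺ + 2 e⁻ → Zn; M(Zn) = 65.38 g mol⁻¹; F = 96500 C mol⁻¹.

Q = I·t = 7.320 × 87480 = 640400 C; n(e⁻) = 640400/96500 = 6.636 mol.
Theoretical n(Zn) = n(e⁻)/2 = 3.318 mol, i.e. m_theo = 3.318 × 65.38 = 216.9 g.
Efficiency = m_actual / m_theo = 148 / 216.9 = 68.2 %.

68.2 %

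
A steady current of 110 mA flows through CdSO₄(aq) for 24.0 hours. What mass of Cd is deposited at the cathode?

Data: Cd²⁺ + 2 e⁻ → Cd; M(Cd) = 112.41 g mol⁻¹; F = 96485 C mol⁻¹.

5.54 g

Q = I·t = 0.1100 A × 86400 s = 9504 C.
n(e⁻) = Q/F = 9504 / 96485 = 0.09850 mol.
Cd²⁺ + 2 e⁻ → Cd, so n(Cd) = n(e⁻)/2 = 0.04925 mol.
m = n·M = 0.04925 × 112.41 = 5.54 g.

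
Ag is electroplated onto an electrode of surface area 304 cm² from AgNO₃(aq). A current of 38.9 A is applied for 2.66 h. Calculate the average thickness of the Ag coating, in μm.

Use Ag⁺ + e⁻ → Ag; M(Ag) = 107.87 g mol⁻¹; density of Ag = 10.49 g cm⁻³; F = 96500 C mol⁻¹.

Q = I·t = 38.90 × 9576.0 = 372500 C; n(e⁻) = 3.860 mol.
n(Ag) = n(e⁻)/1 = 3.860 mol, so m = 3.860 × 107.87 = 416.4 g.
Volume = m/ρ = 416.4 / 10.49 = 39.69 cm³.
Thickness = V/A = 39.69 / 304 = 0.131 cm = 1310 μm.

1310 μm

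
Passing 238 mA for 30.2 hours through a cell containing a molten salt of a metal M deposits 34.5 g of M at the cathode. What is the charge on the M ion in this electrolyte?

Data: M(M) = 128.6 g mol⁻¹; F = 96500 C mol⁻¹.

Q = I·t = 0.2380 A × 108720 s = 25880 C, so n(e⁻) = 25880/96500 = 0.2681 mol.
n(M) deposited = 34.5 / 128.6 = 0.2683 mol.
Electrons per atom = n(e⁻)/n(M) = 0.2681 / 0.2683 = 0.999 ≈ 1, so the ion is M⁺.

+1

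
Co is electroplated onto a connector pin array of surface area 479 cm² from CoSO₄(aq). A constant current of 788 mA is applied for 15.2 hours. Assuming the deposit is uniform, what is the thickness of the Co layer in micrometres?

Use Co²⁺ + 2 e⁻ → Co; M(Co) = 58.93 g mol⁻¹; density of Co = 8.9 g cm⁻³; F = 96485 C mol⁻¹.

30.9 μm

Q = I·t = 0.7880 × 54720 = 43120 C; n(e⁻) = 0.4469 mol.
n(Co) = n(e⁻)/2 = 0.2235 mol, so m = 0.2235 × 58.93 = 13.17 g.
Volume = m/ρ = 13.17 / 8.9 = 1.480 cm³.
Thickness = V/A = 1.480 / 479 = 0.00309 cm = 30.9 μm.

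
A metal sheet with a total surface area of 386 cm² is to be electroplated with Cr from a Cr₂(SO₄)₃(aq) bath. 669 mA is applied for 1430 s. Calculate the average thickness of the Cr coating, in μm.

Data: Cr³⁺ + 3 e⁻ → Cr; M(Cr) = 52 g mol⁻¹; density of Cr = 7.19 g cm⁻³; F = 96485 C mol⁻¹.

0.619 μm

Q = I·t = 0.6690 × 1430.0 = 956.7 C; n(e⁻) = 0.009915 mol.
n(Cr) = n(e⁻)/3 = 0.003305 mol, so m = 0.003305 × 52 = 0.1719 g.
Volume = m/ρ = 0.1719 / 7.19 = 0.02390 cm³.
Thickness = V/A = 0.02390 / 386 = 6.19 × 10⁻⁵ cm = 0.619 μm.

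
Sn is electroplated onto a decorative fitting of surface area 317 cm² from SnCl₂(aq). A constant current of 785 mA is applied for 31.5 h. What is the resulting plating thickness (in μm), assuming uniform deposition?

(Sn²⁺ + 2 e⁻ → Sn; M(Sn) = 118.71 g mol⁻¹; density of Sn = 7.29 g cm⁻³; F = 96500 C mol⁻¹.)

237 μm

Q = I·t = 0.7850 × 113400 = 89020 C; n(e⁻) = 0.9225 mol.
n(Sn) = n(e⁻)/2 = 0.4612 mol, so m = 0.4612 × 118.71 = 54.75 g.
Volume = m/ρ = 54.75 / 7.29 = 7.511 cm³.
Thickness = V/A = 7.511 / 317 = 0.0237 cm = 237 μm.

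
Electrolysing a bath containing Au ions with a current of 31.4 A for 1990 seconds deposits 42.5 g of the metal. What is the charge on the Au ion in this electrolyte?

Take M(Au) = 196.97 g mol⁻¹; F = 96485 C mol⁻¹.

+3

Q = I·t = 31.40 A × 1990.0 s = 62490 C, so n(e⁻) = 62490/96485 = 0.6476 mol.
n(Au) deposited = 42.5 / 196.97 = 0.2158 mol.
Electrons per atom = n(e⁻)/n(Au) = 0.6476 / 0.2158 = 3.00 ≈ 3, so the ion is Au³⁺.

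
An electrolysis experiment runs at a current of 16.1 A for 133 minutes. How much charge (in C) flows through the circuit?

Q = I·t = 16.10 A × 7980.0 s = 1.28 × 10⁵ C.

1.28 × 10⁵ C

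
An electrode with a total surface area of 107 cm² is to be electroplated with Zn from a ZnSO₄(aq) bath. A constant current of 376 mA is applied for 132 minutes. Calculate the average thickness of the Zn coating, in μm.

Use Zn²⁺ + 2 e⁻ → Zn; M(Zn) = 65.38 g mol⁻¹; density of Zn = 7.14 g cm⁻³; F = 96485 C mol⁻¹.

Q = I·t = 0.3760 × 7920.0 = 2978 C; n(e⁻) = 0.03086 mol.
n(Zn) = n(e⁻)/2 = 0.01543 mol, so m = 0.01543 × 65.38 = 1.009 g.
Volume = m/ρ = 1.009 / 7.14 = 0.1413 cm³.
Thickness = V/A = 0.1413 / 107 = 0.00132 cm = 13.2 μm.

13.2 μm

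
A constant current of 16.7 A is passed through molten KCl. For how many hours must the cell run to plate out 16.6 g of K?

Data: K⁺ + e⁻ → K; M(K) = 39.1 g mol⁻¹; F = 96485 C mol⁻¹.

0.681 h

n(K) = m/M = 16.6 / 39.1 = 0.4246 mol.
Each K atom requires 1 electron, so n(e⁻) = 1 × 0.4246 = 0.4246 mol.
Q = n(e⁻)·F = 0.4246 × 96485 = 40960 C.
t = Q/I = 40960 / 16.70 A = 2453 s = 0.681 h.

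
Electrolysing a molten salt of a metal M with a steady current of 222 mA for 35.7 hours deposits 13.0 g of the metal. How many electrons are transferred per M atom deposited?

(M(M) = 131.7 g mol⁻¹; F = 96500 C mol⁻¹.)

Q = I·t = 0.2220 A × 128520 s = 28530 C, so n(e⁻) = 28530/96500 = 0.2957 mol.
n(M) deposited = 13.0 / 131.7 = 0.09871 mol.
Electrons per atom = n(e⁻)/n(M) = 0.2957 / 0.09871 = 3.00 ≈ 3, so the ion is M³⁺.

3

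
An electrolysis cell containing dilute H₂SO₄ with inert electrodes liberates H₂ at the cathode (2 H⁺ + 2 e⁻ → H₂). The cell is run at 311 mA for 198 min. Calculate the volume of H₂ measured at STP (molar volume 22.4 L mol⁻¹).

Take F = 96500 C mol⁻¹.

0.429 L

Q = I·t = 0.3110 A × 11880 s = 3695 C.
n(e⁻) = Q/F = 3695 / 96500 = 0.03829 mol.
2 electrons are transferred per H₂ molecule, so n(H₂) = 0.03829 / 2 = 0.01914 mol.
V = n × V_m = 0.01914 × 22.4 = 0.429 L.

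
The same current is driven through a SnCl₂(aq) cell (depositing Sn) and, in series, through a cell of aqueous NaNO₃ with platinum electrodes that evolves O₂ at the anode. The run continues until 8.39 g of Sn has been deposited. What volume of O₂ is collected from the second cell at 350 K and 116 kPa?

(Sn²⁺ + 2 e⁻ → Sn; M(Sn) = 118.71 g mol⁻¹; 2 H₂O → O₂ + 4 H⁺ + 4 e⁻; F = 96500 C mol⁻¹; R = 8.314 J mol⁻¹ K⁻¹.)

n(Sn) = 8.39 / 118.71 = 0.07068 mol, so n(e⁻) = 2 × 0.07068 = 0.1414 mol.
The cells are in series, so the same 0.1414 mol of electrons passes through the second cell.
2 H₂O → O₂ + 4 H⁺ + 4 e⁻ — 4 mol e⁻ per mol O₂, so n(O₂) = 0.1414/4 = 0.03534 mol.
V = nRT/P = (0.03534 × 8.314 × 350) / (116 × 10³) = 8.86 × 10⁻⁴ m³ = 0.886 L.

0.886 L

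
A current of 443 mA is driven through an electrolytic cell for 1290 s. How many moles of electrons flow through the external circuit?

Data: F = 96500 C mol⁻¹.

0.00592 mol

Q = I·t = 0.4430 A × 1290.0 s = 571.5 C.
n(e⁻) = Q/F = 571.5 / 96500 = 0.00592 mol.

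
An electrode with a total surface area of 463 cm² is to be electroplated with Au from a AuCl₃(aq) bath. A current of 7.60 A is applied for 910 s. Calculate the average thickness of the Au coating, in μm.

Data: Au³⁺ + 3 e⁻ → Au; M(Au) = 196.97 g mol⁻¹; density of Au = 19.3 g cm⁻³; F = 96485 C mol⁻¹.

5.27 μm

Q = I·t = 7.600 × 910.00 = 6916 C; n(e⁻) = 0.07168 mol.
n(Au) = n(e⁻)/3 = 0.02389 mol, so m = 0.02389 × 196.97 = 4.706 g.
Volume = m/ρ = 4.706 / 19.3 = 0.2438 cm³.
Thickness = V/A = 0.2438 / 463 = 5.27 × 10⁻⁴ cm = 5.27 μm.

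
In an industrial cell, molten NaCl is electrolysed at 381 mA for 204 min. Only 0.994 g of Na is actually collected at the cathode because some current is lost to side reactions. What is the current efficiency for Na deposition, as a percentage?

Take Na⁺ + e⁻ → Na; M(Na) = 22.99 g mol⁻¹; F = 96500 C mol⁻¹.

89.5 %

Q = I·t = 0.3810 × 12240 = 4663 C; n(e⁻) = 4663/96500 = 0.04833 mol.
Theoretical n(Na) = n(e⁻)/1 = 0.04833 mol, i.e. m_theo = 0.04833 × 22.99 = 1.111 g.
Efficiency = m_actual / m_theo = 0.994 / 1.111 = 89.5 %.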